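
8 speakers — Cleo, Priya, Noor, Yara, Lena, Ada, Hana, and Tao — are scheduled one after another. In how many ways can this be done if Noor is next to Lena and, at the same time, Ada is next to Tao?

Treat {Noor,Lena} as one block (2 orders) and {Ada,Tao} as another (2 orders).
That leaves 6 units to arrange: 2 × 2 × 6! = 4 × 720 = 2880.

2880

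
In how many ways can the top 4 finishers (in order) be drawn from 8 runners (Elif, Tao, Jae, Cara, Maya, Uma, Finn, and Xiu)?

1680

There are 8 choices for 1st place, 7 for 2nd, and so on down to 5 for position 4.
That gives 8 × 7 × 6 × 5 = 1680.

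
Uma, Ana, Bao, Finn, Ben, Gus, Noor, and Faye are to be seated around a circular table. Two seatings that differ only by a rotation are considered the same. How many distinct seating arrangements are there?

5040

Seat Uma anywhere (absorbing the rotational symmetry), then permute the other 7: (7)! = 5040.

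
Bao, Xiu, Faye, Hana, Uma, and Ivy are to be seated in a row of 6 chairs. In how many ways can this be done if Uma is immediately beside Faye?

Place the 4 others and the Uma-Faye pair as 5 objects in a line; the pair has 2 internal arrangements.
So the count is 2·(5)! = 240.

240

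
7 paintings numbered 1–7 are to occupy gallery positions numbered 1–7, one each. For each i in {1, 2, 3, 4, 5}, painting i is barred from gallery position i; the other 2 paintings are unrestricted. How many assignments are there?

2428

Let Aᵢ (for 1 ≤ i ≤ 5) be the placements that put painting i in its forbidden gallery position. Any j of these fix j positions, leaving (7−j)! ways to fill the rest, and there are C(5,j) ways to pick which j.
By inclusion–exclusion, the number of valid placements is Σ_{j=0}^{5} (−1)^j C(5,j)·(7−j)!.
Computing: 5040 − 3600 + 1200 − 240 + 30 − 2 = 2428.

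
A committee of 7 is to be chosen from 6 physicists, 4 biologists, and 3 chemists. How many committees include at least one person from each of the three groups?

With no constraint there are C(13,7) = 1716 possible selections.
Selections missing a whole group: no physicists → C(7,7) = 1; no biologists → C(9,7) = 36; no chemists → C(10,7) = 120.
Add back selections omitting two groups (i.e. drawn from a single group): C(6,7) + C(4,7) + C(3,7) = 0.
By inclusion–exclusion: 1716 − 157 + 0 = 1559.

1559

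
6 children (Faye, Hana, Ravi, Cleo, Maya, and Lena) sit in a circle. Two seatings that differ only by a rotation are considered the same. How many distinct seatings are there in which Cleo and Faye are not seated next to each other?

72

All circular seatings of 6 people number (5)! = 120.
Seatings with Cleo beside Faye: treat them as a block with 2 internal orders, giving 2 × (4)! = 48.
Subtracting, 120 − 48 = 72.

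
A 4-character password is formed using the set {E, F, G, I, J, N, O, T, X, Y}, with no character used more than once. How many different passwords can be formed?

This is a permutation of 4 out of 10: P(10,4) = 10!/6!.
That product is 10 × 9 × 8 × 7 = 5040.

5040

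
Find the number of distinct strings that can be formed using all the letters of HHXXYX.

The 6 letters of HHXXYX have repeats: H appearing twice and X appearing 3 times.
The number of distinct arrangements is 6!/(3!·2!) = 720/12 = 60.

60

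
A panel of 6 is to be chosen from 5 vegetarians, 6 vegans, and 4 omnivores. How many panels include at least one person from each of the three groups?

With no constraint there are C(15,6) = 5005 possible selections.
Subtract selections that omit an entire group: no vegetarians → C(10,6) = 210; no vegans → C(9,6) = 84; no omnivores → C(11,6) = 462.
Add back selections omitting two groups (i.e. drawn from a single group): C(5,6) + C(6,6) + C(4,6) = 1.
By inclusion–exclusion: 5005 − 756 + 1 = 4250.

4250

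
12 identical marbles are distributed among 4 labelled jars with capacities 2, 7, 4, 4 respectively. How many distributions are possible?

Without the upper bounds there are C(15,3) = 455 ways to split 12 among 4 jars.
Subtract solutions that violate a single cap (substitute x_i' = x_i − (cap_i+1)): x_1 ≥ 3 gives C(12,3) = 220; x_2 ≥ 8 gives C(7,3) = 35; x_3 ≥ 5 gives C(10,3) = 120; x_4 ≥ 5 gives C(10,3) = 120. Together 495.
Add back pairs where two caps are both exceeded: 4 + 35 + 35 + 0 + 0 + 10 = 84.
By inclusion–exclusion the count is 455 − 495 + 84 = 44.

44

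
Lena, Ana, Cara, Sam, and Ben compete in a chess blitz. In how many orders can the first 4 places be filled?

120

This is an ordered selection of 4 from 5: P(5,4).
That gives 5 × 4 × 3 × 2 = 120.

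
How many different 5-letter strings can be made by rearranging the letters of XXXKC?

The 5 letters of XXXKC have repeats: X appearing 3 times.
Dividing 5! = 120 by 3! = 6 for the repeated letters gives 20.

20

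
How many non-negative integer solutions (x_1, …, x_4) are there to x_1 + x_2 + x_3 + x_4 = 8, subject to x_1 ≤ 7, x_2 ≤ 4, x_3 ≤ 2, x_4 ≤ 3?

58

Without the upper bounds there are C(11,3) = 165 ways to split 8 among 4 variables.
Subtract solutions that violate a single cap (substitute x_i' = x_i − (cap_i+1)): x_1 ≥ 8 gives C(3,3) = 1; x_2 ≥ 5 gives C(6,3) = 20; x_3 ≥ 3 gives C(8,3) = 56; x_4 ≥ 4 gives C(7,3) = 35. Together 112.
Add back pairs where two caps are both exceeded: 0 + 0 + 0 + 1 + 0 + 4 = 5.
By inclusion–exclusion the count is 165 − 112 + 5 = 58.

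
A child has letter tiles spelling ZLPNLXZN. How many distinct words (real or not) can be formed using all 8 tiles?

5040

The 8 letters of ZLPNLXZN have repeats: L appearing twice, N appearing twice, and Z appearing twice.
So there are 8! / (2!·2!·2!) = 5040 distinguishable arrangements.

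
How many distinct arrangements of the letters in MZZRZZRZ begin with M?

21

Fix M in the first position and arrange the remaining 7 letters.
Those 7 letters have R appearing twice and Z appearing 5 times, giving (7)!/(5!·2!) = 21.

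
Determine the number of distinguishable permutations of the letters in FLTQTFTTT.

1512

FLTQTFTTT has 9 letters with F appearing twice and T appearing 5 times.
So there are 9! / (5!·2!) = 1512 distinguishable arrangements.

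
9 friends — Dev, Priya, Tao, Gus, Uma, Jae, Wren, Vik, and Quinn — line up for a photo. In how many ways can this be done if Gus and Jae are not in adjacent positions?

Of the 9! = 362880 arrangements, those with Gus and Jae adjacent number 2 × 8! = 80640 (treat the pair as a block with 2 internal orders).
Complementary counting: 362880 − 80640 = 282240.

282240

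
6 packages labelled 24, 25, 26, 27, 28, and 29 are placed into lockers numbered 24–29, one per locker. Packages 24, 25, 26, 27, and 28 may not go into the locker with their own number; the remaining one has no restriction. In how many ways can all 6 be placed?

309

Let Aᵢ (for 24 ≤ i ≤ 28) be the placements that put package i in its forbidden locker. Any j of these fix j positions, leaving (6−j)! ways to fill the rest, and there are C(5,j) ways to pick which j.
By inclusion–exclusion, the number of valid placements is Σ_{j=0}^{5} (−1)^j C(5,j)·(6−j)!.
Computing: 720 − 600 + 240 − 60 + 10 − 1 = 309.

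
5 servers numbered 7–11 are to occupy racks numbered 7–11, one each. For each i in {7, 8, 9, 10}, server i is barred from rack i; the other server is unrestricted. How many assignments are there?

53

Let Aᵢ (for 7 ≤ i ≤ 10) be the placements that put server i in its forbidden rack. Any j of these fix j positions, leaving (5−j)! ways to fill the rest, and there are C(4,j) ways to pick which j.
By inclusion–exclusion, the number of valid placements is Σ_{j=0}^{4} (−1)^j C(4,j)·(5−j)!.
Computing: 120 − 96 + 36 − 8 + 1 = 53.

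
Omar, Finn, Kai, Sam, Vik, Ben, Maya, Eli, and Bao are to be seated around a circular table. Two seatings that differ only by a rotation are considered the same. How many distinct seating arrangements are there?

Around a circle, 9 distinct people have 9!/9 = (8)! = 40320 rotationally distinct seatings.

40320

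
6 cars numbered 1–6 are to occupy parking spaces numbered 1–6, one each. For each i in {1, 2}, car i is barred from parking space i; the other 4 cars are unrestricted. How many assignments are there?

504

Let Aᵢ (for i ∈ {1, 2}) be the placements that put car i in its forbidden parking space. Any j of these fix j positions, leaving (6−j)! ways to fill the rest, and there are C(2,j) ways to pick which j.
By inclusion–exclusion, the number of valid placements is Σ_{j=0}^{2} (−1)^j C(2,j)·(6−j)!.
Computing: 720 − 240 + 24 = 504.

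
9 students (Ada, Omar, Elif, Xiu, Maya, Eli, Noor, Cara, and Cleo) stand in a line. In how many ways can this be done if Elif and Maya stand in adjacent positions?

Glue Elif and Maya into one block (2 internal orders), leaving 8 units to arrange in a row.
So the count is 2·(8)! = 80640.

80640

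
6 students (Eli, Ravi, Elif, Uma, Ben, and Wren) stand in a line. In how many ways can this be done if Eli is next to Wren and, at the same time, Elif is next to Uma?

96

Treat {Eli,Wren} as one block (2 orders) and {Elif,Uma} as another (2 orders).
That leaves 4 units to arrange: 2 × 2 × 4! = 4 × 24 = 96.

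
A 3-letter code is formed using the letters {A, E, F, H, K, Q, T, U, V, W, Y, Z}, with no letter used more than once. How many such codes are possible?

1320

With no repetition, fill the 3 letters in order: 12 choices, then 11, down to 10.
12 × 11 × 10 = 1320.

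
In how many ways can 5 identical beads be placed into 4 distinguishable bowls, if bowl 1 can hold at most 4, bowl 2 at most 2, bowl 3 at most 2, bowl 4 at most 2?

25

By stars and bars, unrestricted non-negative solutions to x_1+…+x_4 = 5 number C(5+3,3) = 56.
Subtract solutions that violate a single cap (substitute x_i' = x_i − (cap_i+1)): x_1 ≥ 5 gives C(3,3) = 1; x_2 ≥ 3 gives C(5,3) = 10; x_3 ≥ 3 gives C(5,3) = 10; x_4 ≥ 3 gives C(5,3) = 10. Together 31.
No two caps can be exceeded simultaneously, so the pair terms are all 0.
By inclusion–exclusion the count is 56 − 31 + 0 = 25.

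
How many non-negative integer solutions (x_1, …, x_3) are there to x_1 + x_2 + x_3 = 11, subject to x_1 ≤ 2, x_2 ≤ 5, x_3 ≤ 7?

Without the upper bounds there are C(13,2) = 78 ways to split 11 among 3 variables.
Subtract solutions that violate a single cap (substitute x_i' = x_i − (cap_i+1)): x_1 ≥ 3 gives C(10,2) = 45; x_2 ≥ 6 gives C(7,2) = 21; x_3 ≥ 8 gives C(5,2) = 10. Together 76.
Add back pairs where two caps are both exceeded: 6 + 1 + 0 = 7.
By inclusion–exclusion the count is 78 − 76 + 7 = 9.

9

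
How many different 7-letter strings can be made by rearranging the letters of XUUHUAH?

420

XUUHUAH has 7 letters with H appearing twice and U appearing 3 times.
Dividing 7! = 5040 by 3!·2! = 12 for the repeated letters gives 420.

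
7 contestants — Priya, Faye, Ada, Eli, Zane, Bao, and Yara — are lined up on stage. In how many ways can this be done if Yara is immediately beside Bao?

1440

Treat {Yara, Bao} as a single unit. There are 6 units to order, and the pair itself can be ordered 2 ways.
That gives 2 × 6! = 2 × 720 = 1440.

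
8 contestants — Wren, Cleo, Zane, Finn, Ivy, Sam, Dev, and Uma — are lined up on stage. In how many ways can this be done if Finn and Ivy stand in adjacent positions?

Treat {Finn, Ivy} as a single unit. There are 7 units to order, and the pair itself can be ordered 2 ways.
So the count is 2·(7)! = 10080.

10080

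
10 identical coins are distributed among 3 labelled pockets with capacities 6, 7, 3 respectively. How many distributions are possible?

22

Ignoring the caps, the number of non-negative solutions to x_1+…+x_3 = 10 is C(12,2) = 66.
Subtract solutions that violate a single cap (substitute x_i' = x_i − (cap_i+1)): x_1 ≥ 7 gives C(5,2) = 10; x_2 ≥ 8 gives C(4,2) = 6; x_3 ≥ 4 gives C(8,2) = 28. Together 44.
No two caps can be exceeded simultaneously, so the pair terms are all 0.
By inclusion–exclusion the count is 66 − 44 + 0 = 22.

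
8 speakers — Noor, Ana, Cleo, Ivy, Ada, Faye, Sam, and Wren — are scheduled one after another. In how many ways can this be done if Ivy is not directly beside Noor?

30240

There are 8! = 40320 arrangements in all. If Ivy and Noor are adjacent, merging them into one block gives 2·(7)! = 10080 arrangements.
Complementary counting: 40320 − 10080 = 30240.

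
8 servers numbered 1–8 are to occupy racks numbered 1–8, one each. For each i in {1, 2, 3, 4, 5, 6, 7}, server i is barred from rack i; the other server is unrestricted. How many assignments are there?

Let Aᵢ (for 1 ≤ i ≤ 7) be the placements that put server i in its forbidden rack. Any j of these fix j positions, leaving (8−j)! ways to fill the rest, and there are C(7,j) ways to pick which j.
By inclusion–exclusion, the number of valid placements is Σ_{j=0}^{7} (−1)^j C(7,j)·(8−j)!.
Computing: 40320 − 35280 + 15120 − 4200 + 840 − 126 + 14 − 1 = 16687.

16687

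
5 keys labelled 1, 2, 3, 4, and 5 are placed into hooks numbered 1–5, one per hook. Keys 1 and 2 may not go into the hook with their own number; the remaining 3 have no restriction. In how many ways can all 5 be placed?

78

Let Aᵢ (for i ∈ {1, 2}) be the placements that put key i in its forbidden hook. Any j of these fix j positions, leaving (5−j)! ways to fill the rest, and there are C(2,j) ways to pick which j.
By inclusion–exclusion, the number of valid placements is Σ_{j=0}^{2} (−1)^j C(2,j)·(5−j)!.
Computing: 120 − 48 + 6 = 78.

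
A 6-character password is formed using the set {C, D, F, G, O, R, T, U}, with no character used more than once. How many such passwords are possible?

20160

With no repetition, fill the 6 characters in order: 8 choices, then 7, down to 3.
8 × 7 × 6 × 5 × 4 × 3 = 20160.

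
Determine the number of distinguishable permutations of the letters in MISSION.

1260

The 7 letters of MISSION have repeats: I appearing twice and S appearing twice.
So there are 7! / (2!·2!) = 1260 distinguishable arrangements.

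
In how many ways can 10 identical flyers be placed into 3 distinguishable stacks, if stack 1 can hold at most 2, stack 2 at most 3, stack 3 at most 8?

By stars and bars, unrestricted non-negative solutions to x_1+…+x_3 = 10 number C(10+2,2) = 66.
Subtract solutions that violate a single cap (substitute x_i' = x_i − (cap_i+1)): x_1 ≥ 3 gives C(9,2) = 36; x_2 ≥ 4 gives C(8,2) = 28; x_3 ≥ 9 gives C(3,2) = 3. Together 67.
Add back pairs where two caps are both exceeded: 10 + 0 + 0 = 10.
By inclusion–exclusion the count is 66 − 67 + 10 = 9.

9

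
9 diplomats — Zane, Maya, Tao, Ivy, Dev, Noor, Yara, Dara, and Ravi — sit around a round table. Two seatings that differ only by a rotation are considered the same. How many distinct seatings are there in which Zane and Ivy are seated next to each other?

10080

Glue Zane and Ivy into a block (2 internal orders). Seating 8 units around a circle gives (7)! arrangements.
So 2 × (7)! = 2 × 5040 = 10080.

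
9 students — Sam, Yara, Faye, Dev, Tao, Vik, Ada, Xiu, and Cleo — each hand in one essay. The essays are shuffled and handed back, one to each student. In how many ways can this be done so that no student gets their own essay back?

133496

Count assignments avoiding every fixed point. For any j of the 9 students fixed to their own essay, the other 9−j can be arranged in (9−j)! ways.
By inclusion–exclusion this is Σ_{j=0}^{9} (−1)^j C(9,j)·(9−j)!.
Computing: 362880 − 362880 + 181440 − 60480 + 15120 − 3024 + 504 − 72 + 9 − 1 = 133496.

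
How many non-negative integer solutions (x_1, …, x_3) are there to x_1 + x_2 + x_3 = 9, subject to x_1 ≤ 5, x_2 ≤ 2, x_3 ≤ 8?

Ignoring the caps, the number of non-negative solutions to x_1+…+x_3 = 9 is C(11,2) = 55.
Subtract solutions that violate a single cap (substitute x_i' = x_i − (cap_i+1)): x_1 ≥ 6 gives C(5,2) = 10; x_2 ≥ 3 gives C(8,2) = 28; x_3 ≥ 9 gives C(2,2) = 1. Together 39.
Add back pairs where two caps are both exceeded: 1 + 0 + 0 = 1.
By inclusion–exclusion the count is 55 − 39 + 1 = 17.

17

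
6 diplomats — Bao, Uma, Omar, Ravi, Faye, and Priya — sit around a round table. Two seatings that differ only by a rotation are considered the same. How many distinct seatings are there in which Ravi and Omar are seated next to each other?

48

Treat {Ravi, Omar} as one unit (2 internal orders) and seat the resulting 5 units around the table: (4)! circular arrangements.
So 2 × (4)! = 2 × 24 = 48.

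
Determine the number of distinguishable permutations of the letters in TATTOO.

60

Letter multiplicities in TATTOO: A×1, O×2, T×3.
So there are 6! / (3!·2!) = 60 distinguishable arrangements.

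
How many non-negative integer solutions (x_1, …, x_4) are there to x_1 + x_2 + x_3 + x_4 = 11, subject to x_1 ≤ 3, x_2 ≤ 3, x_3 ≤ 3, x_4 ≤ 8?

Ignoring the caps, the number of non-negative solutions to x_1+…+x_4 = 11 is C(14,3) = 364.
Subtract solutions that violate a single cap (substitute x_i' = x_i − (cap_i+1)): x_1 ≥ 4 gives C(10,3) = 120; x_2 ≥ 4 gives C(10,3) = 120; x_3 ≥ 4 gives C(10,3) = 120; x_4 ≥ 9 gives C(5,3) = 10. Together 370.
Add back pairs where two caps are both exceeded: 20 + 20 + 0 + 20 + 0 + 0 = 60.
By inclusion–exclusion the count is 364 − 370 + 60 = 54.

54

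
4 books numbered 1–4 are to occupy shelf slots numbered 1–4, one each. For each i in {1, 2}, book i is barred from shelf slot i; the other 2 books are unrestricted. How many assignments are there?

14

Let Aᵢ (for i ∈ {1, 2}) be the placements that put book i in its forbidden shelf slot. Any j of these fix j positions, leaving (4−j)! ways to fill the rest, and there are C(2,j) ways to pick which j.
By inclusion–exclusion, the number of valid placements is Σ_{j=0}^{2} (−1)^j C(2,j)·(4−j)!.
Computing: 24 − 12 + 2 = 14.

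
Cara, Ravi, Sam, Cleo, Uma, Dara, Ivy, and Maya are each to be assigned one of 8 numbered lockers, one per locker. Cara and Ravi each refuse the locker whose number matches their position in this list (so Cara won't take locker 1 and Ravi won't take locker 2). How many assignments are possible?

30960

Let Aᵢ (for i ∈ {1, 2}) be the placements that put person i in their forbidden locker. Any j of these fix j positions, leaving (8−j)! ways to fill the rest, and there are C(2,j) ways to pick which j.
By inclusion–exclusion, the number of valid placements is Σ_{j=0}^{2} (−1)^j C(2,j)·(8−j)!.
Computing: 40320 − 10080 + 720 = 30960.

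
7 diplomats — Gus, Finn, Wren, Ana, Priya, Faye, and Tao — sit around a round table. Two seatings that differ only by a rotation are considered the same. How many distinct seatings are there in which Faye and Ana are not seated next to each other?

480

Without the restriction there are (6)! = 720 seatings.
Those with Faye next to Ana: fuse the pair into one unit and seat 6 units around a circle — 2·(5)! = 240.
Subtracting, 720 − 240 = 480.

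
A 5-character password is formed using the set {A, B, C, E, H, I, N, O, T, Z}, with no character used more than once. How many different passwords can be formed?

30240

Choose and order 5 of the 10 symbols: the first character has 10 options, the next 9, and so on down to 6.
That product is 10 × 9 × 8 × 7 × 6 = 30240.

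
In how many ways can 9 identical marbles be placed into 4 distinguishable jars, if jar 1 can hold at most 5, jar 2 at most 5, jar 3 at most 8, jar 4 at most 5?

Without the upper bounds there are C(12,3) = 220 ways to split 9 among 4 jars.
Subtract solutions that violate a single cap (substitute x_i' = x_i − (cap_i+1)): x_1 ≥ 6 gives C(6,3) = 20; x_2 ≥ 6 gives C(6,3) = 20; x_3 ≥ 9 gives C(3,3) = 1; x_4 ≥ 6 gives C(6,3) = 20. Together 61.
No two caps can be exceeded simultaneously, so the pair terms are all 0.
By inclusion–exclusion the count is 220 − 61 + 0 = 159.

159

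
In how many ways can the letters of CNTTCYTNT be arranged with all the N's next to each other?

Treat the 2 copies of N as a single block. The multiset to arrange is then {NN, C, C, T, T, T, T, Y}, 8 items in all.
That gives (8)!/(4!·2!) = 840 arrangements.

840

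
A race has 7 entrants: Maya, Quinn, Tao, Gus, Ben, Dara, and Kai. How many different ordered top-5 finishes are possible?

There are 7 choices for 1st place, 6 for 2nd, and so on down to 3 for position 5.
That gives 7 × 6 × 5 × 4 × 3 = 2520.

2520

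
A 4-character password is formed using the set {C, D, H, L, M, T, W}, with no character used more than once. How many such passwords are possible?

This is a permutation of 4 out of 7: P(7,4) = 7!/3!.
7 × 6 × 5 × 4 = 840.

840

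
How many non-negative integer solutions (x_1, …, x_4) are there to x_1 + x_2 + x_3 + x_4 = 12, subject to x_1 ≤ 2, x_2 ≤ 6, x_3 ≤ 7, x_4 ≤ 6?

By stars and bars, unrestricted non-negative solutions to x_1+…+x_4 = 12 number C(12+3,3) = 455.
Subtract solutions that violate a single cap (substitute x_i' = x_i − (cap_i+1)): x_1 ≥ 3 gives C(12,3) = 220; x_2 ≥ 7 gives C(8,3) = 56; x_3 ≥ 8 gives C(7,3) = 35; x_4 ≥ 7 gives C(8,3) = 56. Together 367.
Add back pairs where two caps are both exceeded: 10 + 4 + 10 + 0 + 0 + 0 = 24.
By inclusion–exclusion the count is 455 − 367 + 24 = 112.

112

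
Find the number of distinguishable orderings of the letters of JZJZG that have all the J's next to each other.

12

Treat the 2 copies of J as a single block. The multiset to arrange is then {JJ, G, Z, Z}, 4 items in all.
That gives (4)!/(2!) = 12 arrangements.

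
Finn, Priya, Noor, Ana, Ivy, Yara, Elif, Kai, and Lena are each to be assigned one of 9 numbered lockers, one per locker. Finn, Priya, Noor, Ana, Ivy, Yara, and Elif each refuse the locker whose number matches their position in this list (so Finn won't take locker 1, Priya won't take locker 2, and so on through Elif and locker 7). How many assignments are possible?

Let Aᵢ (for 1 ≤ i ≤ 7) be the placements that put person i in their forbidden locker. Any j of these fix j positions, leaving (9−j)! ways to fill the rest, and there are C(7,j) ways to pick which j.
By inclusion–exclusion, the number of valid placements is Σ_{j=0}^{7} (−1)^j C(7,j)·(9−j)!.
Computing: 362880 − 282240 + 105840 − 25200 + 4200 − 504 + 42 − 2 = 165016.

165016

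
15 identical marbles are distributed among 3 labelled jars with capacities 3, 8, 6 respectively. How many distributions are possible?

By stars and bars, unrestricted non-negative solutions to x_1+…+x_3 = 15 number C(15+2,2) = 136.
Subtract solutions that violate a single cap (substitute x_i' = x_i − (cap_i+1)): x_1 ≥ 4 gives C(13,2) = 78; x_2 ≥ 9 gives C(8,2) = 28; x_3 ≥ 7 gives C(10,2) = 45. Together 151.
Add back pairs where two caps are both exceeded: 6 + 15 + 0 = 21.
By inclusion–exclusion the count is 136 − 151 + 21 = 6.

6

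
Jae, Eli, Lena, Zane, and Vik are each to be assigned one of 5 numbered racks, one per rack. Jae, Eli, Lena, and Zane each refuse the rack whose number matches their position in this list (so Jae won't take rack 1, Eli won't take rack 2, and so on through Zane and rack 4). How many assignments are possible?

53

Let Aᵢ (for 1 ≤ i ≤ 4) be the placements that put person i in their forbidden rack. Any j of these fix j positions, leaving (5−j)! ways to fill the rest, and there are C(4,j) ways to pick which j.
By inclusion–exclusion, the number of valid placements is Σ_{j=0}^{4} (−1)^j C(4,j)·(5−j)!.
Computing: 120 − 96 + 36 − 8 + 1 = 53.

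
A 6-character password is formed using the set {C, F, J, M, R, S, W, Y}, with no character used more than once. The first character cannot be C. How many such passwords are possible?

The first character has 8−1 = 7 choices (anything except C).
The remaining 5 characters are filled from the other 7 symbols without repetition: 7 × 6 × 5 × 4 × 3 = 2520.
Total: 7 × 2520 = 17640.

17640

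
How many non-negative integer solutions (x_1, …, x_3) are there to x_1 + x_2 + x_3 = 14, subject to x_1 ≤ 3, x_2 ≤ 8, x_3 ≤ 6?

10

By stars and bars, unrestricted non-negative solutions to x_1+…+x_3 = 14 number C(14+2,2) = 120.
Subtract solutions that violate a single cap (substitute x_i' = x_i − (cap_i+1)): x_1 ≥ 4 gives C(12,2) = 66; x_2 ≥ 9 gives C(7,2) = 21; x_3 ≥ 7 gives C(9,2) = 36. Together 123.
Add back pairs where two caps are both exceeded: 3 + 10 + 0 = 13.
By inclusion–exclusion the count is 120 − 123 + 13 = 10.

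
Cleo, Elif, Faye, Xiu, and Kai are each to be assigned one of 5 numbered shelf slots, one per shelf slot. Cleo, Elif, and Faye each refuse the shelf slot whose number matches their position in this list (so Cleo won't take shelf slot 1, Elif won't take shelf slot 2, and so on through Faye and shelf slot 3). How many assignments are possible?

64

Let Aᵢ (for i ∈ {1, 2, 3}) be the placements that put person i in their forbidden shelf slot. Any j of these fix j positions, leaving (5−j)! ways to fill the rest, and there are C(3,j) ways to pick which j.
By inclusion–exclusion, the number of valid placements is Σ_{j=0}^{3} (−1)^j C(3,j)·(5−j)!.
Computing: 120 − 72 + 18 − 2 = 64.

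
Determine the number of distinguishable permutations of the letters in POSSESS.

POSSESS has 7 letters with S appearing 4 times.
So there are 7! / (4!) = 210 distinguishable arrangements.

210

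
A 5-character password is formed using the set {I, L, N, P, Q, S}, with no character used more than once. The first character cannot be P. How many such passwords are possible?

600

The first character has 6−1 = 5 choices (anything except P).
The remaining 4 characters are filled from the other 5 symbols without repetition: 5 × 4 × 3 × 2 = 120.
Total: 5 × 120 = 600.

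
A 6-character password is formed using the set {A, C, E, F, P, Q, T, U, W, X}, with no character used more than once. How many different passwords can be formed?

With no repetition, fill the 6 characters in order: 10 choices, then 9, down to 5.
10 × 9 × 8 × 7 × 6 × 5 = 151200.

151200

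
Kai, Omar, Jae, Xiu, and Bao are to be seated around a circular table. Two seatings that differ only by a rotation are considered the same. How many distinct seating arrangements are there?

Seat Kai anywhere (absorbing the rotational symmetry), then permute the other 4: (4)! = 24.

24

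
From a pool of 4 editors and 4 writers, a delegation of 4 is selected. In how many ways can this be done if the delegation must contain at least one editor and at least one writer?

68

With no constraint there are C(8,4) = 70 possible selections.
Subtract selections that omit an entire group: no editors → C(4,4) = 1; no writers → C(4,4) = 1.
Both groups omitted at once is impossible, so 70 − 2 = 68.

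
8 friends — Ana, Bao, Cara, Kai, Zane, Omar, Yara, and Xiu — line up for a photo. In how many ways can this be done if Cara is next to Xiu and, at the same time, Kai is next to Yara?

Treat {Cara,Xiu} as one block (2 orders) and {Kai,Yara} as another (2 orders).
That leaves 6 units to arrange: 2 × 2 × 6! = 4 × 720 = 2880.

2880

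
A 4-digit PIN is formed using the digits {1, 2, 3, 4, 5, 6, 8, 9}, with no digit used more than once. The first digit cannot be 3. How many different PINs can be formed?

The first digit has 8−1 = 7 choices (anything except 3).
The remaining 3 digits are filled from the other 7 symbols without repetition: 7 × 6 × 5 = 210.
Total: 7 × 210 = 1470.

1470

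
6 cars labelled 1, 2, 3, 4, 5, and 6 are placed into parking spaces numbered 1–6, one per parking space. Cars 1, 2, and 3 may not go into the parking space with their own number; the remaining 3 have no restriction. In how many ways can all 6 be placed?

426

Let Aᵢ (for i ∈ {1, 2, 3}) be the placements that put car i in its forbidden parking space. Any j of these fix j positions, leaving (6−j)! ways to fill the rest, and there are C(3,j) ways to pick which j.
By inclusion–exclusion, the number of valid placements is Σ_{j=0}^{3} (−1)^j C(3,j)·(6−j)!.
Computing: 720 − 360 + 72 − 6 = 426.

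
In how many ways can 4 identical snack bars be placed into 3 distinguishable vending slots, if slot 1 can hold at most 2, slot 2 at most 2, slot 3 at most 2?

6

Without the upper bounds there are C(6,2) = 15 ways to split 4 among 3 vending slots.
Subtract solutions that violate a single cap (substitute x_i' = x_i − (cap_i+1)): x_1 ≥ 3 gives C(3,2) = 3; x_2 ≥ 3 gives C(3,2) = 3; x_3 ≥ 3 gives C(3,2) = 3. Together 9.
No two caps can be exceeded simultaneously, so the pair terms are all 0.
By inclusion–exclusion the count is 15 − 9 + 0 = 6.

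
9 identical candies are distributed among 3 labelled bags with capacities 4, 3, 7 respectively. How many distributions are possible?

17

By stars and bars, unrestricted non-negative solutions to x_1+…+x_3 = 9 number C(9+2,2) = 55.
Subtract solutions that violate a single cap (substitute x_i' = x_i − (cap_i+1)): x_1 ≥ 5 gives C(6,2) = 15; x_2 ≥ 4 gives C(7,2) = 21; x_3 ≥ 8 gives C(3,2) = 3. Together 39.
Add back pairs where two caps are both exceeded: 1 + 0 + 0 = 1.
By inclusion–exclusion the count is 55 − 39 + 1 = 17.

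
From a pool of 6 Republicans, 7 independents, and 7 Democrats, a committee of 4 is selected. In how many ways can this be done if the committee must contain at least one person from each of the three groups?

2499

With no constraint there are C(20,4) = 4845 possible selections.
Subtract selections that omit an entire group: no Republicans → C(14,4) = 1001; no independents → C(13,4) = 715; no Democrats → C(13,4) = 715.
Add back selections omitting two groups (i.e. drawn from a single group): C(6,4) + C(7,4) + C(7,4) = 85.
By inclusion–exclusion: 4845 − 2431 + 85 = 2499.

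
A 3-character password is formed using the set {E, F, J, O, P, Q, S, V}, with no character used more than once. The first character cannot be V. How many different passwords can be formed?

The first character has 8−1 = 7 choices (anything except V).
The remaining 2 characters are filled from the other 7 symbols without repetition: 7 × 6 = 42.
Total: 7 × 42 = 294.

294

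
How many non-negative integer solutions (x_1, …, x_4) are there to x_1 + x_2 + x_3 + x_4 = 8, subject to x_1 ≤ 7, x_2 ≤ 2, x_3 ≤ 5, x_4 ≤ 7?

97

Ignoring the caps, the number of non-negative solutions to x_1+…+x_4 = 8 is C(11,3) = 165.
Subtract solutions that violate a single cap (substitute x_i' = x_i − (cap_i+1)): x_1 ≥ 8 gives C(3,3) = 1; x_2 ≥ 3 gives C(8,3) = 56; x_3 ≥ 6 gives C(5,3) = 10; x_4 ≥ 8 gives C(3,3) = 1. Together 68.
No two caps can be exceeded simultaneously, so the pair terms are all 0.
By inclusion–exclusion the count is 165 − 68 + 0 = 97.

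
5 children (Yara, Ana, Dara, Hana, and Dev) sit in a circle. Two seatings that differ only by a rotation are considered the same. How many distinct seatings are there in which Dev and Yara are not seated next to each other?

Without the restriction there are (4)! = 24 seatings.
Those with Dev next to Yara: fuse the pair into one unit and seat 4 units around a circle — 2·(3)! = 12.
Subtracting, 24 − 12 = 12.

12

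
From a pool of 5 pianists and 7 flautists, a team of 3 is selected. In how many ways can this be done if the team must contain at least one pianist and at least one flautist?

With no constraint there are C(12,3) = 220 possible selections.
Selections missing a whole group: no pianists → C(7,3) = 35; no flautists → C(5,3) = 10.
Both groups omitted at once is impossible, so 220 − 45 = 175.

175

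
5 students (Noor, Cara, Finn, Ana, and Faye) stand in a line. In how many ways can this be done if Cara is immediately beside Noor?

Glue Cara and Noor into one block (2 internal orders), leaving 4 units to arrange in a row.
So the count is 2·(4)! = 48.

48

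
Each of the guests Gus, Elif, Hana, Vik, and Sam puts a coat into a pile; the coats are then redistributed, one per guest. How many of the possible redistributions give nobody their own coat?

44

Let Aᵢ be the assignments in which guest i gets their own coat. We want the size of the complement of A₁∪…∪A_5.
By inclusion–exclusion this is Σ_{j=0}^{5} (−1)^j C(5,j)·(5−j)!.
Computing: 120 − 120 + 60 − 20 + 5 − 1 = 44.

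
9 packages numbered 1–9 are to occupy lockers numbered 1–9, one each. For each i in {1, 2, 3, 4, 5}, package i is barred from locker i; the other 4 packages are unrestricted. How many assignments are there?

205056

Let Aᵢ (for 1 ≤ i ≤ 5) be the placements that put package i in its forbidden locker. Any j of these fix j positions, leaving (9−j)! ways to fill the rest, and there are C(5,j) ways to pick which j.
By inclusion–exclusion, the number of valid placements is Σ_{j=0}^{5} (−1)^j C(5,j)·(9−j)!.
Computing: 362880 − 201600 + 50400 − 7200 + 600 − 24 = 205056.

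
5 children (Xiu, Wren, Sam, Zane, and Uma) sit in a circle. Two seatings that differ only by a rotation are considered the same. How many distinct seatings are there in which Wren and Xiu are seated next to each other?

12

Treat {Wren, Xiu} as one unit (2 internal orders) and seat the resulting 4 units around the table: (3)! circular arrangements.
So 2 × (3)! = 2 × 6 = 12.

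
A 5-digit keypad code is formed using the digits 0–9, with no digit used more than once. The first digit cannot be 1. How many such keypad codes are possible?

27216

The first digit has 10−1 = 9 choices (anything except 1).
The remaining 4 digits are filled from the other 9 symbols without repetition: 9 × 8 × 7 × 6 = 3024.
Total: 9 × 3024 = 27216.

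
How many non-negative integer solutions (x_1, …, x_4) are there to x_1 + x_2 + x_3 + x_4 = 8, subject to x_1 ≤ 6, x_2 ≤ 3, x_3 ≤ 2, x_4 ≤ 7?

Without the upper bounds there are C(11,3) = 165 ways to split 8 among 4 variables.
Subtract solutions that violate a single cap (substitute x_i' = x_i − (cap_i+1)): x_1 ≥ 7 gives C(4,3) = 4; x_2 ≥ 4 gives C(7,3) = 35; x_3 ≥ 3 gives C(8,3) = 56; x_4 ≥ 8 gives C(3,3) = 1. Together 96.
Add back pairs where two caps are both exceeded: 0 + 0 + 0 + 4 + 0 + 0 = 4.
By inclusion–exclusion the count is 165 − 96 + 4 = 73.

73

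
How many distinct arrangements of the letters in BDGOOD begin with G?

30

With the first slot taken by G, it remains to arrange the other 5 letters (BDOOD).
Those 5 letters have D appearing twice and O appearing twice, giving (5)!/(2!·2!) = 30.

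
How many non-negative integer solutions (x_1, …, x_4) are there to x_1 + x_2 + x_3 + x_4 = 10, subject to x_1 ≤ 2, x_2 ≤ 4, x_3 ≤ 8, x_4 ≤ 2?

Without the upper bounds there are C(13,3) = 286 ways to split 10 among 4 variables.
Subtract solutions that violate a single cap (substitute x_i' = x_i − (cap_i+1)): x_1 ≥ 3 gives C(10,3) = 120; x_2 ≥ 5 gives C(8,3) = 56; x_3 ≥ 9 gives C(4,3) = 4; x_4 ≥ 3 gives C(10,3) = 120. Together 300.
Add back pairs where two caps are both exceeded: 10 + 0 + 35 + 0 + 10 + 0 = 55.
By inclusion–exclusion the count is 286 − 300 + 55 = 41.

41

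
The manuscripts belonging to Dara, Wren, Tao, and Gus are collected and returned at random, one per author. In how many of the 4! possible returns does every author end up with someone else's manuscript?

9

Let Aᵢ be the assignments in which author i gets their own manuscript. We want the size of the complement of A₁∪…∪A_4.
By inclusion–exclusion this is Σ_{j=0}^{4} (−1)^j C(4,j)·(4−j)!.
Computing: 24 − 24 + 12 − 4 + 1 = 9.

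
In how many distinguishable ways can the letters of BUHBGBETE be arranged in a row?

The 9 letters of BUHBGBETE have repeats: B appearing 3 times and E appearing twice.
So there are 9! / (3!·2!) = 30240 distinguishable arrangements.

30240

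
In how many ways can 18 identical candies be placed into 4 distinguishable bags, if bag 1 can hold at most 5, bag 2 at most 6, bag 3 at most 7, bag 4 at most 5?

56

Without the upper bounds there are C(21,3) = 1330 ways to split 18 among 4 bags.
Subtract solutions that violate a single cap (substitute x_i' = x_i − (cap_i+1)): x_1 ≥ 6 gives C(15,3) = 455; x_2 ≥ 7 gives C(14,3) = 364; x_3 ≥ 8 gives C(13,3) = 286; x_4 ≥ 6 gives C(15,3) = 455. Together 1560.
Add back pairs where two caps are both exceeded: 56 + 35 + 84 + 20 + 56 + 35 = 286.
By inclusion–exclusion the count is 1330 − 1560 + 286 = 56.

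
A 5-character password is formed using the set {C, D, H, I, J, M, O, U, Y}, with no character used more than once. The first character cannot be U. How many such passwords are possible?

The first character has 9−1 = 8 choices (anything except U).
The remaining 4 characters are filled from the other 8 symbols without repetition: 8 × 7 × 6 × 5 = 1680.
Total: 8 × 1680 = 13440.

13440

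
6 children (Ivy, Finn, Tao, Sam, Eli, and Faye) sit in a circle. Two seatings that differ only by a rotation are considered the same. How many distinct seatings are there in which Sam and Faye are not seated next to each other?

72

Without the restriction there are (5)! = 120 seatings.
Those with Sam next to Faye: fuse the pair into one unit and seat 5 units around a circle — 2·(4)! = 48.
Subtracting, 120 − 48 = 72.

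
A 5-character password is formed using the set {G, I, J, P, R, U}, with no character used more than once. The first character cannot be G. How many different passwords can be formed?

The first character has 6−1 = 5 choices (anything except G).
The remaining 4 characters are filled from the other 5 symbols without repetition: 5 × 4 × 3 × 2 = 120.
Total: 5 × 120 = 600.

600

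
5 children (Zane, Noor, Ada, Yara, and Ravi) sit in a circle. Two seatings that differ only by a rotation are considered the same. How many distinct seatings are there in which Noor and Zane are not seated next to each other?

Without the restriction there are (4)! = 24 seatings.
Seatings with Noor beside Zane: treat them as a block with 2 internal orders, giving 2 × (3)! = 12.
Subtracting, 24 − 12 = 12.

12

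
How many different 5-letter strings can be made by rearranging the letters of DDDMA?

20

DDDMA has 5 letters with D appearing 3 times.
The number of distinct arrangements is 5!/(3!) = 120/6 = 20.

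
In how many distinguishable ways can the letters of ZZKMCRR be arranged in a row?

The 7 letters of ZZKMCRR have repeats: R appearing twice and Z appearing twice.
So there are 7! / (2!·2!) = 1260 distinguishable arrangements.

1260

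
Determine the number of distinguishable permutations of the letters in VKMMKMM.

The 7 letters of VKMMKMM have repeats: K appearing twice and M appearing 4 times.
So there are 7! / (4!·2!) = 105 distinguishable arrangements.

105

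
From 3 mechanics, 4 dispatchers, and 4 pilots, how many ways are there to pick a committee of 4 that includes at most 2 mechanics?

322

Split by how many mechanics are chosen (0 through 2).
Sum: C(3,0)·C(8,4) + C(3,1)·C(8,3) + C(3,2)·C(8,2) = 70 + 168 + 84 = 322.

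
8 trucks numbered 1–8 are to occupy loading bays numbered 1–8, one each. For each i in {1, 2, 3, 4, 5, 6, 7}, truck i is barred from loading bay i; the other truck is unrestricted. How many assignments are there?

16687

Let Aᵢ (for 1 ≤ i ≤ 7) be the placements that put truck i in its forbidden loading bay. Any j of these fix j positions, leaving (8−j)! ways to fill the rest, and there are C(7,j) ways to pick which j.
By inclusion–exclusion, the number of valid placements is Σ_{j=0}^{7} (−1)^j C(7,j)·(8−j)!.
Computing: 40320 − 35280 + 15120 − 4200 + 840 − 126 + 14 − 1 = 16687.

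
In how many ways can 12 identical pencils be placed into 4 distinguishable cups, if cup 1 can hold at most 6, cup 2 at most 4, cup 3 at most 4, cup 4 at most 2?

31

Ignoring the caps, the number of non-negative solutions to x_1+…+x_4 = 12 is C(15,3) = 455.
Subtract solutions that violate a single cap (substitute x_i' = x_i − (cap_i+1)): x_1 ≥ 7 gives C(8,3) = 56; x_2 ≥ 5 gives C(10,3) = 120; x_3 ≥ 5 gives C(10,3) = 120; x_4 ≥ 3 gives C(12,3) = 220. Together 516.
Add back pairs where two caps are both exceeded: 1 + 1 + 10 + 10 + 35 + 35 = 92.
By inclusion–exclusion the count is 455 − 516 + 92 = 31.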